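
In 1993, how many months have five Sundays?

A month of length L has five Sundays iff its first Sunday is on day ≤ L−28 (so day 1–3 in a 31-day month, 1–2 in a 30-day month, day 1 in a leap February).
Checking each month of 1993: Jan starts Fri (31d) ✓; Feb starts Mon (28d); Mar starts Mon (31d); Apr starts Thu (30d); May starts Sat (31d) ✓; Jun starts Tue (30d); Jul starts Thu (31d); Aug starts Sun (31d) ✓; Sep starts Wed (30d); Oct starts Fri (31d) ✓; Nov starts Mon (30d); Dec starts Wed (31d).
Five-Sunday months: January, May, August, October → 4.

4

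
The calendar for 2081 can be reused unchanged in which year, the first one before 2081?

2070

Two years share a calendar iff Jan 1 falls on the same weekday and both are leap or both are common. 2081: Jan 1 is Wednesday, common year.
2080: Jan 1 Monday, leap
2079: Jan 1 Sunday, common
2078: Jan 1 Saturday, common
2077: Jan 1 Friday, common
2076: Jan 1 Wednesday, leap
2075: Jan 1 Tuesday, common
2074: Jan 1 Monday, common
2073: Jan 1 Sunday, common
2072: Jan 1 Friday, leap
2071: Jan 1 Thursday, common
2070: Jan 1 Wednesday, common
2070 matches on both conditions.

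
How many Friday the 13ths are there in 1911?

Check the 13th of each month of 1911: Jan 13: Fri, Feb 13: Mon, Mar 13: Mon, Apr 13: Thu, May 13: Sat, Jun 13: Tue, Jul 13: Thu, Aug 13: Sun, Sep 13: Wed, Oct 13: Fri, Nov 13: Mon, Dec 13: Wed.
Friday occurs in January, October — 2 months.

2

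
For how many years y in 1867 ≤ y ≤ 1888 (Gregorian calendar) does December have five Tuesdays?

9

December has 31 days; it has five Tuesdays when Tuesday falls among the first (month-length − 28) days — i.e. when December 1 is one of Tuesday/Monday/Sunday.
December 1 by year: 1867:Sun✓ 1868:Tue✓ 1869:Wed 1870:Thu 1871:Fri 1872:Sun✓ 1873:Mon✓ 1874:Tue✓ 1875:Wed 1876:Fri 1877:Sat 1878:Sun✓ 1879:Mon✓ 1880:Wed 1881:Thu 1882:Fri 1883:Sat 1884:Mon✓ 1885:Tue✓ 1886:Wed 1887:Thu 1888:Sat
Years with five Tuesdays: 1867, 1868, 1872, 1873, 1874, 1878, 1879, 1884, 1885 → 9.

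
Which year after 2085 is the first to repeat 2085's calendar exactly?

2091

Two years share a calendar iff Jan 1 falls on the same weekday and both are leap or both are common. 2085: Jan 1 is Monday, common year.
2086: Jan 1 Tuesday, common
2087: Jan 1 Wednesday, common
2088: Jan 1 Thursday, leap
2089: Jan 1 Saturday, common
2090: Jan 1 Sunday, common
2091: Jan 1 Monday, common
2091 matches on both conditions.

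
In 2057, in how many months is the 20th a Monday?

1

Check the 20th of each month of 2057: Jan 20: Sat, Feb 20: Tue, Mar 20: Tue, Apr 20: Fri, May 20: Sun, Jun 20: Wed, Jul 20: Fri, Aug 20: Mon, Sep 20: Thu, Oct 20: Sat, Nov 20: Tue, Dec 20: Thu.
Monday occurs in August — 1 month.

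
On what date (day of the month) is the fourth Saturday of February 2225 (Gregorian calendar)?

26

February 1, 2225 is a Tuesday, so the first Saturday is the 5th.
The fourth Saturday is 5 + 21 = 26.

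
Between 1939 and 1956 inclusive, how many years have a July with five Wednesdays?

7

July has 31 days; it has five Wednesdays when Wednesday falls among the first (month-length − 28) days — i.e. when July 1 is one of Wednesday/Tuesday/Monday.
July 1 by year: 1939:Sat 1940:Mon✓ 1941:Tue✓ 1942:Wed✓ 1943:Thu 1944:Sat 1945:Sun 1946:Mon✓ 1947:Tue✓ 1948:Thu 1949:Fri 1950:Sat 1951:Sun 1952:Tue✓ 1953:Wed✓ 1954:Thu 1955:Fri 1956:Sun
Years with five Wednesdays: 1940, 1941, 1942, 1946, 1947, 1952, 1953 → 7.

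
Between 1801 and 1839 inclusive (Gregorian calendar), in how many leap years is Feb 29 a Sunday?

Leap years in 1801–1839: 9 of them.
Feb 29 weekday advances by 5 (mod 7) from one leap year to the next four years later (or differs when a century non-leap intervenes).
Leap-day weekdays: 1804:Wed 1808:Mon 1812:Sat 1816:Thu 1820:Tue 1824:Sun✓ 1828:Fri 1832:Wed 1836:Mon
Sunday: 1824 → 1.

1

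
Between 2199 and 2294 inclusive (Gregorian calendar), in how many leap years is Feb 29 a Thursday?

3

Leap years in 2199–2294: 23 of them.
Feb 29 weekday advances by 5 (mod 7) from one leap year to the next four years later (or differs when a century non-leap intervenes).
Leap-day weekdays: 2204:Wed 2208:Mon 2212:Sat 2216:Thu✓ 2220:Tue 2224:Sun 2228:Fri 2232:Wed 2236:Mon 2240:Sat 2244:Thu✓ 2248:Tue 2252:Sun 2256:Fri 2260:Wed 2264:Mon 2268:Sat 2272:Thu✓ 2276:Tue 2280:Sun 2284:Fri 2288:Wed 2292:Mon
Thursday: 2216, 2244, 2272 → 3.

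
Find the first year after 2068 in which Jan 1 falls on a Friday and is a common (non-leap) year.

Jan 1 advances by 2 weekdays after a leap year and by 1 after a common year.
2068: Jan 1 is Sunday (leap).
2069: Tuesday
2070: Wednesday
2071: Thursday
2072: Friday (leap)
2073: Sunday
2074: Monday
2075: Tuesday
2076: Wednesday (leap)
2077: Friday
2077 begins on a Friday and is a common year.

2077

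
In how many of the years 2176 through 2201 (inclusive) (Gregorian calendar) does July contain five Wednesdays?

July has 31 days; it has five Wednesdays when Wednesday falls among the first (month-length − 28) days — i.e. when July 1 is one of Wednesday/Tuesday/Monday.
July 1 by year: 2176:Mon✓ 2177:Tue✓ 2178:Wed✓ 2179:Thu 2180:Sat 2181:Sun 2182:Mon✓ 2183:Tue✓ 2184:Thu 2185:Fri 2186:Sat 2187:Sun 2188:Tue✓ 2189:Wed✓ 2190:Thu 2191:Fri 2192:Sun 2193:Mon✓ 2194:Tue✓ 2195:Wed✓ 2196:Fri 2197:Sat 2198:Sun 2199:Mon✓ 2200:Tue✓ 2201:Wed✓
Years with five Wednesdays: 2176, 2177, 2178, 2182, 2183, 2188, 2189, 2193, 2194, 2195, 2199, 2200, 2201 → 13.

13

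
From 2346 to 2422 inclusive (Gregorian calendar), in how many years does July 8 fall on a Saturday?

10

Track July 8's weekday year by year (advancing +1, or +2 across a Feb 29):
  2346: Mon  2347: Tue (+1)  2348: Thu (+2)  2349: Fri (+1)  2350: Sat (+1) ✓
  2351: Sun (+1)  2352: Tue (+2)  2353: Wed (+1)  2354: Thu (+1)  2355: Fri (+1)
  2356: Sun (+2)  2357: Mon (+1)  2358: Tue (+1)  2359: Wed (+1)  … (49 more years) …
  2409: Wed (+1)  2410: Thu (+1)  2411: Fri (+1)  2412: Sun (+2)  2413: Mon (+1)
  2414: Tue (+1)  2415: Wed (+1)  2416: Fri (+2)  2417: Sat (+1) ✓  2418: Sun (+1)
  2419: Mon (+1)  2420: Wed (+2)  2421: Thu (+1)  2422: Fri (+1)
Saturday years: 2350, 2361, 2367, 2372, 2378, 2389, 2395, 2400, 2406, 2417 — 10 in total.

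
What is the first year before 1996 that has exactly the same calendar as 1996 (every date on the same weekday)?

1968

Two years share a calendar iff Jan 1 falls on the same weekday and both are leap or both are common. 1996: Jan 1 is Monday, leap year.
1995: Jan 1 Sunday, common
1994: Jan 1 Saturday, common
1993: Jan 1 Friday, common
1992: Jan 1 Wednesday, leap
1991: Jan 1 Tuesday, common
1990: Jan 1 Monday, common
1989: Jan 1 Sunday, common
1988: Jan 1 Friday, leap
1987: Jan 1 Thursday, common
1986: Jan 1 Wednesday, common
1985: Jan 1 Tuesday, common
1984: Jan 1 Sunday, leap
1983: Jan 1 Saturday, common
1982: Jan 1 Friday, common
1981: Jan 1 Thursday, common
1980: Jan 1 Tuesday, leap
1979: Jan 1 Monday, common
1978: Jan 1 Sunday, common
1977: Jan 1 Saturday, common
1976: Jan 1 Thursday, leap
1975: Jan 1 Wednesday, common
1974: Jan 1 Tuesday, common
1973: Jan 1 Monday, common
1972: Jan 1 Saturday, leap
1971: Jan 1 Friday, common
1970: Jan 1 Thursday, common
1969: Jan 1 Wednesday, common
1968: Jan 1 Monday, leap
1968 matches on both conditions.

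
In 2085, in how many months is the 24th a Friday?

Check the 24th of each month of 2085: Jan 24: Wed, Feb 24: Sat, Mar 24: Sat, Apr 24: Tue, May 24: Thu, Jun 24: Sun, Jul 24: Tue, Aug 24: Fri, Sep 24: Mon, Oct 24: Wed, Nov 24: Sat, Dec 24: Mon.
Friday occurs in August — 1 month.

1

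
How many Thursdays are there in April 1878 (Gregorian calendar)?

4

April 1878 has 30 days and begins on Monday.
The first Thursday is April 4.
Thursdays fall on 4, 11, 18, 25 — that's 4.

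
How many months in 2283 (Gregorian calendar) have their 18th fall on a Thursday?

2

Check the 18th of each month of 2283: Jan 18: Thu, Feb 18: Sun, Mar 18: Sun, Apr 18: Wed, May 18: Fri, Jun 18: Mon, Jul 18: Wed, Aug 18: Sat, Sep 18: Tue, Oct 18: Thu, Nov 18: Sun, Dec 18: Tue.
Thursday occurs in January, October — 2 months.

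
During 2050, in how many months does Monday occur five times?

A month of length L has five Mondays iff its first Monday is on day ≤ L−28 (so day 1–3 in a 31-day month, 1–2 in a 30-day month, day 1 in a leap February).
Checking each month of 2050: Jan starts Sat (31d) ✓; Feb starts Tue (28d); Mar starts Tue (31d); Apr starts Fri (30d); May starts Sun (31d) ✓; Jun starts Wed (30d); Jul starts Fri (31d); Aug starts Mon (31d) ✓; Sep starts Thu (30d); Oct starts Sat (31d) ✓; Nov starts Tue (30d); Dec starts Thu (31d).
Five-Monday months: January, May, August, October → 4.

4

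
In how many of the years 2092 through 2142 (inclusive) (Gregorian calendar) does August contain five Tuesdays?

August has 31 days; it has five Tuesdays when Tuesday falls among the first (month-length − 28) days — i.e. when August 1 is one of Tuesday/Monday/Sunday.
August 1 by year: 2092:Fri 2093:Sat 2094:Sun✓ 2095:Mon✓ 2096:Wed 2097:Thu 2098:Fri 2099:Sat 2100:Sun✓ 2101:Mon✓ 2102:Tue✓ 2103:Wed 2104:Fri 2105:Sat 2106:Sun✓ …(21 more)… 2128:Sun✓ 2129:Mon✓ 2130:Tue✓ 2131:Wed 2132:Fri 2133:Sat 2134:Sun✓ 2135:Mon✓ 2136:Wed 2137:Thu 2138:Fri 2139:Sat 2140:Mon✓ 2141:Tue✓ 2142:Wed
Years with five Tuesdays: 2094, 2095, 2100, 2101, 2102, 2106, 2107, 2112, 2113, 2117, 2118, 2119, 2123, 2124, 2128, 2129, 2130, 2134, 2135, 2140, 2141 → 21.

21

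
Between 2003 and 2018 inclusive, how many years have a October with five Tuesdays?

October has 31 days; it has five Tuesdays when Tuesday falls among the first (month-length − 28) days — i.e. when October 1 is one of Tuesday/Monday/Sunday.
October 1 by year: 2003:Wed 2004:Fri 2005:Sat 2006:Sun✓ 2007:Mon✓ 2008:Wed 2009:Thu 2010:Fri 2011:Sat 2012:Mon✓ 2013:Tue✓ 2014:Wed 2015:Thu 2016:Sat 2017:Sun✓ 2018:Mon✓
Years with five Tuesdays: 2006, 2007, 2012, 2013, 2017, 2018 → 6.

6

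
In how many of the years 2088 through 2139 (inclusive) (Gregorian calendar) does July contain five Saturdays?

22

July has 31 days; it has five Saturdays when Saturday falls among the first (month-length − 28) days — i.e. when July 1 is one of Saturday/Friday/Thursday.
July 1 by year: 2088:Thu✓ 2089:Fri✓ 2090:Sat✓ 2091:Sun 2092:Tue 2093:Wed 2094:Thu✓ 2095:Fri✓ 2096:Sun 2097:Mon 2098:Tue 2099:Wed 2100:Thu✓ 2101:Fri✓ 2102:Sat✓ …(22 more)… 2125:Sun 2126:Mon 2127:Tue 2128:Thu✓ 2129:Fri✓ 2130:Sat✓ 2131:Sun 2132:Tue 2133:Wed 2134:Thu✓ 2135:Fri✓ 2136:Sun 2137:Mon 2138:Tue 2139:Wed
Years with five Saturdays: 2088, 2089, 2090, 2094, 2095, 2100, 2101, 2102, 2106, 2107, 2112, 2113, 2117, 2118, 2119, 2123, 2124, 2128, 2129, 2130, 2134, 2135 → 22.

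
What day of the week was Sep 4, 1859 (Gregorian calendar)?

January 1, 1859 is a Saturday.
September 4 is day 247 of the year, i.e. 246 days after Jan 1.
246 mod 7 = 1, so advance 1 weekday from Saturday: Sunday.

Sunday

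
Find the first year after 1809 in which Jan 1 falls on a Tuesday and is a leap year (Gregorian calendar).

Jan 1 advances by 2 weekdays after a leap year and by 1 after a common year.
1809: Jan 1 is Sunday.
1810: Monday
1811: Tuesday
1812: Wednesday (leap)
1813: Friday
1814: Saturday
1815: Sunday
1816: Monday (leap)
1817: Wednesday
1818: Thursday
1819: Friday
1820: Saturday (leap)
1821: Monday
1822: Tuesday
1823: Wednesday
1824: Thursday (leap)
1825: Saturday
1826: Sunday
1827: Monday
1828: Tuesday (leap)
1828 begins on a Tuesday and is a leap year.

1828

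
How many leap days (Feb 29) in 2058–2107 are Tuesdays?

1

Leap years in 2058–2107: 11 of them.
Feb 29 weekday advances by 5 (mod 7) from one leap year to the next four years later (or differs when a century non-leap intervenes).
Leap-day weekdays: 2060:Sun 2064:Fri 2068:Wed 2072:Mon 2076:Sat 2080:Thu 2084:Tue✓ 2088:Sun 2092:Fri 2096:Wed 2104:Fri
Tuesday: 2084 → 1.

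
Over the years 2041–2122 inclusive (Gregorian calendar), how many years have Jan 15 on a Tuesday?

Track Jan 15's weekday year by year (advancing +1, or +2 across a Feb 29):
  2041: Tue ✓  2042: Wed (+1)  2043: Thu (+1)  2044: Fri (+1)  2045: Sun (+2)
  2046: Mon (+1)  2047: Tue (+1) ✓  2048: Wed (+1)  2049: Fri (+2)  2050: Sat (+1)
  2051: Sun (+1)  2052: Mon (+1)  2053: Wed (+2)  2054: Thu (+1)  … (54 more years) …
  2109: Tue (+2) ✓  2110: Wed (+1)  2111: Thu (+1)  2112: Fri (+1)  2113: Sun (+2)
  2114: Mon (+1)  2115: Tue (+1) ✓  2116: Wed (+1)  2117: Fri (+2)  2118: Sat (+1)
  2119: Sun (+1)  2120: Mon (+1)  2121: Wed (+2)  2122: Thu (+1)
Tuesday years: 2041, 2047, 2058, 2064, 2069, 2075, 2086, 2092, 2097, 2104, 2109, 2115 — 12 in total.

12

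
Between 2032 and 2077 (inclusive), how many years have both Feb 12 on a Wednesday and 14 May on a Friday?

0

Check each year's weekday for Feb 12 and 14 May:
  2032: Thu/Fri  2033: Sat/Sat  2034: Sun/Sun  2035: Mon/Mon  2036: Tue/Wed  2037: Thu/Thu  2038: Fri/Fri  2039: Sat/Sat  2040: Sun/Mon  2041: Tue/Tue  2042: Wed/Wed  2043: Thu/Thu  2044: Fri/Sat  2045: Sun/Sun  …(18 more)…  2064: Tue/Wed  2065: Thu/Thu  2066: Fri/Fri  2067: Sat/Sat  2068: Sun/Mon  2069: Tue/Tue  2070: Wed/Wed  2071: Thu/Thu  2072: Fri/Sat  2073: Sun/Sun  2074: Mon/Mon  2075: Tue/Tue  2076: Wed/Thu  2077: Fri/Fri
Both conditions hold in: no year — 0.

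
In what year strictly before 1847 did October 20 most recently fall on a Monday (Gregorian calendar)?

From one year to the next, a fixed date's weekday advances by 1, or by 2 when a Feb 29 lies between the two dates.
1847: October 20 is Wednesday.
1846: Tuesday (−1)
1845: Monday (−1)
October 20 falls on a Monday in 1845.

1845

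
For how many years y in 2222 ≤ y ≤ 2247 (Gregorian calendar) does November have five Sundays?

8

November has 30 days; it has five Sundays when Sunday falls among the first (month-length − 28) days — i.e. when November 1 is one of Sunday/Saturday.
November 1 by year: 2222:Fri 2223:Sat✓ 2224:Mon 2225:Tue 2226:Wed 2227:Thu 2228:Sat✓ 2229:Sun✓ 2230:Mon 2231:Tue 2232:Thu 2233:Fri 2234:Sat✓ 2235:Sun✓ 2236:Tue 2237:Wed 2238:Thu 2239:Fri 2240:Sun✓ 2241:Mon 2242:Tue 2243:Wed 2244:Fri 2245:Sat✓ 2246:Sun✓ 2247:Mon
Years with five Sundays: 2223, 2228, 2229, 2234, 2235, 2240, 2245, 2246 → 8.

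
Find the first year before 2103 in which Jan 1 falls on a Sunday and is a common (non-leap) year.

2102

Jan 1 advances by 2 weekdays after a leap year and by 1 after a common year.
2103: Jan 1 is Monday.
2102: Sunday
2102 begins on a Sunday and is a common year.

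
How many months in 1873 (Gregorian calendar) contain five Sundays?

A month of length L has five Sundays iff its first Sunday is on day ≤ L−28 (so day 1–3 in a 31-day month, 1–2 in a 30-day month, day 1 in a leap February).
Checking each month of 1873: Jan starts Wed (31d); Feb starts Sat (28d); Mar starts Sat (31d) ✓; Apr starts Tue (30d); May starts Thu (31d); Jun starts Sun (30d) ✓; Jul starts Tue (31d); Aug starts Fri (31d) ✓; Sep starts Mon (30d); Oct starts Wed (31d); Nov starts Sat (30d) ✓; Dec starts Mon (31d).
Five-Sunday months: March, June, August, November → 4.

4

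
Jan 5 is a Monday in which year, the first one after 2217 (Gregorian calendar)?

From one year to the next, a fixed date's weekday advances by 1, or by 2 when a Feb 29 lies between the two dates.
2217: January 5 is Sunday.
2218: Monday (+1)
Jan 5 falls on a Monday in 2218.

2218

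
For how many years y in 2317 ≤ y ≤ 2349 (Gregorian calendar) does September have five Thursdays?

September has 30 days; it has five Thursdays when Thursday falls among the first (month-length − 28) days — i.e. when September 1 is one of Thursday/Wednesday.
September 1 by year: 2317:Sat 2318:Sun 2319:Mon 2320:Wed✓ 2321:Thu✓ 2322:Fri 2323:Sat 2324:Mon 2325:Tue 2326:Wed✓ 2327:Thu✓ 2328:Sat 2329:Sun 2330:Mon 2331:Tue …(3 more)… 2335:Sun 2336:Tue 2337:Wed✓ 2338:Thu✓ 2339:Fri 2340:Sun 2341:Mon 2342:Tue 2343:Wed✓ 2344:Fri 2345:Sat 2346:Sun 2347:Mon 2348:Wed✓ 2349:Thu✓
Years with five Thursdays: 2320, 2321, 2326, 2327, 2332, 2337, 2338, 2343, 2348, 2349 → 10.

10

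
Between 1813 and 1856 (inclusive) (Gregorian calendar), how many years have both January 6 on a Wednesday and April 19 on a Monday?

Check each year's weekday for January 6 and April 19:
  1813: Wed/Mon ✓  1814: Thu/Tue  1815: Fri/Wed  1816: Sat/Fri  1817: Mon/Sat  1818: Tue/Sun  1819: Wed/Mon ✓  1820: Thu/Wed  1821: Sat/Thu  1822: Sun/Fri  1823: Mon/Sat  1824: Tue/Mon  1825: Thu/Tue  1826: Fri/Wed  …(16 more)…  1843: Fri/Wed  1844: Sat/Fri  1845: Mon/Sat  1846: Tue/Sun  1847: Wed/Mon ✓  1848: Thu/Wed  1849: Sat/Thu  1850: Sun/Fri  1851: Mon/Sat  1852: Tue/Mon  1853: Thu/Tue  1854: Fri/Wed  1855: Sat/Thu  1856: Sun/Sat
Both conditions hold in: 1813, 1819, 1830, 1841, 1847 — 5.

5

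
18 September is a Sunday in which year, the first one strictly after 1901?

1904

From one year to the next, a fixed date's weekday advances by 1, or by 2 when a Feb 29 lies between the two dates.
1901: September 18 is Wednesday.
1902: Thursday (+1)
1903: Friday (+1)
1904: Sunday (+2)
18 September falls on a Sunday in 1904.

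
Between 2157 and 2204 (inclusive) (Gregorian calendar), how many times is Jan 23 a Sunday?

Track Jan 23's weekday year by year (advancing +1, or +2 across a Feb 29):
  2157: Sun ✓  2158: Mon (+1)  2159: Tue (+1)  2160: Wed (+1)  2161: Fri (+2)
  2162: Sat (+1)  2163: Sun (+1) ✓  2164: Mon (+1)  2165: Wed (+2)  2166: Thu (+1)
  2167: Fri (+1)  2168: Sat (+1)  2169: Mon (+2)  2170: Tue (+1)  … (20 more years) …
  2191: Sun (+1) ✓  2192: Mon (+1)  2193: Wed (+2)  2194: Thu (+1)  2195: Fri (+1)
  2196: Sat (+1)  2197: Mon (+2)  2198: Tue (+1)  2199: Wed (+1)  2200: Thu (+1)
  2201: Fri (+1)  2202: Sat (+1)  2203: Sun (+1) ✓  2204: Mon (+1)
Sunday years: 2157, 2163, 2174, 2180, 2185, 2191, 2203 — 7 in total.

7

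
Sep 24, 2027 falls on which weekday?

January 1, 2027 is a Friday.
September 24 is day 267 of the year, i.e. 266 days after Jan 1.
266 mod 7 = 0, so advance 0 weekdays from Friday: Friday.

Friday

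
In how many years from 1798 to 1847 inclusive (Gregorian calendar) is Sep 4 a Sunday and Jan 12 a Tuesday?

Check each year's weekday for Sep 4 and Jan 12:
  1798: Tue/Fri  1799: Wed/Sat  1800: Thu/Sun  1801: Fri/Mon  1802: Sat/Tue  1803: Sun/Wed  1804: Tue/Thu  1805: Wed/Sat  1806: Thu/Sun  1807: Fri/Mon  1808: Sun/Tue ✓  1809: Mon/Thu  1810: Tue/Fri  1811: Wed/Sat  …(22 more)…  1834: Thu/Sun  1835: Fri/Mon  1836: Sun/Tue ✓  1837: Mon/Thu  1838: Tue/Fri  1839: Wed/Sat  1840: Fri/Sun  1841: Sat/Tue  1842: Sun/Wed  1843: Mon/Thu  1844: Wed/Fri  1845: Thu/Sun  1846: Fri/Mon  1847: Sat/Tue
Both conditions hold in: 1808, 1836 — 2.

2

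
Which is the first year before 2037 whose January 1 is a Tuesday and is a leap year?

2036

Jan 1 advances by 2 weekdays after a leap year and by 1 after a common year.
2037: Jan 1 is Thursday.
2036: Tuesday (leap)
2036 begins on a Tuesday and is a leap year.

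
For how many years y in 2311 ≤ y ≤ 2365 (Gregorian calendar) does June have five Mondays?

June has 30 days; it has five Mondays when Monday falls among the first (month-length − 28) days — i.e. when June 1 is one of Monday/Sunday.
June 1 by year: 2311:Thu 2312:Sat 2313:Sun✓ 2314:Mon✓ 2315:Tue 2316:Thu 2317:Fri 2318:Sat 2319:Sun✓ 2320:Tue 2321:Wed 2322:Thu 2323:Fri 2324:Sun✓ 2325:Mon✓ …(25 more)… 2351:Fri 2352:Sun✓ 2353:Mon✓ 2354:Tue 2355:Wed 2356:Fri 2357:Sat 2358:Sun✓ 2359:Mon✓ 2360:Wed 2361:Thu 2362:Fri 2363:Sat 2364:Mon✓ 2365:Tue
Years with five Mondays: 2313, 2314, 2319, 2324, 2325, 2330, 2331, 2336, 2341, 2342, 2347, 2352, 2353, 2358, 2359, 2364 → 16.

16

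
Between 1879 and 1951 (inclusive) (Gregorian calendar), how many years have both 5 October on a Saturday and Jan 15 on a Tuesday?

8

Check each year's weekday for 5 October and Jan 15:
  1879: Sun/Wed  1880: Tue/Thu  1881: Wed/Sat  1882: Thu/Sun  1883: Fri/Mon  1884: Sun/Tue  1885: Mon/Thu  1886: Tue/Fri  1887: Wed/Sat  1888: Fri/Sun  1889: Sat/Tue ✓  1890: Sun/Wed  1891: Mon/Thu  1892: Wed/Fri  …(45 more)…  1938: Wed/Sat  1939: Thu/Sun  1940: Sat/Mon  1941: Sun/Wed  1942: Mon/Thu  1943: Tue/Fri  1944: Thu/Sat  1945: Fri/Mon  1946: Sat/Tue ✓  1947: Sun/Wed  1948: Tue/Thu  1949: Wed/Sat  1950: Thu/Sun  1951: Fri/Mon
Both conditions hold in: 1889, 1895, 1901, 1907, 1918, 1929, 1935, 1946 — 8.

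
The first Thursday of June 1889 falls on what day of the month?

June 1, 1889 is a Saturday, so the first Thursday is the 6th.
The first Thursday is 6 + 0 = 6.

6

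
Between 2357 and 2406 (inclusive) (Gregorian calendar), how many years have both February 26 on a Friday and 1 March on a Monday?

Check each year's weekday for February 26 and 1 March:
  2357: Tue/Fri  2358: Wed/Sat  2359: Thu/Sun  2360: Fri/Tue  2361: Sun/Wed  2362: Mon/Thu  2363: Tue/Fri  2364: Wed/Sun  2365: Fri/Mon ✓  2366: Sat/Tue  2367: Sun/Wed  2368: Mon/Fri  2369: Wed/Sat  2370: Thu/Sun  …(22 more)…  2393: Fri/Mon ✓  2394: Sat/Tue  2395: Sun/Wed  2396: Mon/Fri  2397: Wed/Sat  2398: Thu/Sun  2399: Fri/Mon ✓  2400: Sat/Wed  2401: Mon/Thu  2402: Tue/Fri  2403: Wed/Sat  2404: Thu/Mon  2405: Sat/Tue  2406: Sun/Wed
Both conditions hold in: 2365, 2371, 2382, 2393, 2399 — 5.

5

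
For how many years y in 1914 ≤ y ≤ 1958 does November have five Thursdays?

13

November has 30 days; it has five Thursdays when Thursday falls among the first (month-length − 28) days — i.e. when November 1 is one of Thursday/Wednesday.
November 1 by year: 1914:Sun 1915:Mon 1916:Wed✓ 1917:Thu✓ 1918:Fri 1919:Sat 1920:Mon 1921:Tue 1922:Wed✓ 1923:Thu✓ 1924:Sat 1925:Sun 1926:Mon 1927:Tue 1928:Thu✓ …(15 more)… 1944:Wed✓ 1945:Thu✓ 1946:Fri 1947:Sat 1948:Mon 1949:Tue 1950:Wed✓ 1951:Thu✓ 1952:Sat 1953:Sun 1954:Mon 1955:Tue 1956:Thu✓ 1957:Fri 1958:Sat
Years with five Thursdays: 1916, 1917, 1922, 1923, 1928, 1933, 1934, 1939, 1944, 1945, 1950, 1951, 1956 → 13.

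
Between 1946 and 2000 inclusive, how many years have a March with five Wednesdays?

March has 31 days; it has five Wednesdays when Wednesday falls among the first (month-length − 28) days — i.e. when March 1 is one of Wednesday/Tuesday/Monday.
March 1 by year: 1946:Fri 1947:Sat 1948:Mon✓ 1949:Tue✓ 1950:Wed✓ 1951:Thu 1952:Sat 1953:Sun 1954:Mon✓ 1955:Tue✓ 1956:Thu 1957:Fri 1958:Sat 1959:Sun 1960:Tue✓ …(25 more)… 1986:Sat 1987:Sun 1988:Tue✓ 1989:Wed✓ 1990:Thu 1991:Fri 1992:Sun 1993:Mon✓ 1994:Tue✓ 1995:Wed✓ 1996:Fri 1997:Sat 1998:Sun 1999:Mon✓ 2000:Wed✓
Years with five Wednesdays: 1948, 1949, 1950, 1954, 1955, 1960, 1961, 1965, 1966, 1967, 1971, 1972, 1976, 1977, 1978, 1982, 1983, 1988, 1989, 1993, 1994, 1995, 1999, 2000 → 24.

24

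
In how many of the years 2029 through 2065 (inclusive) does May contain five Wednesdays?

16

May has 31 days; it has five Wednesdays when Wednesday falls among the first (month-length − 28) days — i.e. when May 1 is one of Wednesday/Tuesday/Monday.
May 1 by year: 2029:Tue✓ 2030:Wed✓ 2031:Thu 2032:Sat 2033:Sun 2034:Mon✓ 2035:Tue✓ 2036:Thu 2037:Fri 2038:Sat 2039:Sun 2040:Tue✓ 2041:Wed✓ 2042:Thu 2043:Fri …(7 more)… 2051:Mon✓ 2052:Wed✓ 2053:Thu 2054:Fri 2055:Sat 2056:Mon✓ 2057:Tue✓ 2058:Wed✓ 2059:Thu 2060:Sat 2061:Sun 2062:Mon✓ 2063:Tue✓ 2064:Thu 2065:Fri
Years with five Wednesdays: 2029, 2030, 2034, 2035, 2040, 2041, 2045, 2046, 2047, 2051, 2052, 2056, 2057, 2058, 2062, 2063 → 16.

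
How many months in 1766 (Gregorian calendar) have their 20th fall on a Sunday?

2

Check the 20th of each month of 1766: Jan 20: Mon, Feb 20: Thu, Mar 20: Thu, Apr 20: Sun, May 20: Tue, Jun 20: Fri, Jul 20: Sun, Aug 20: Wed, Sep 20: Sat, Oct 20: Mon, Nov 20: Thu, Dec 20: Sat.
Sunday occurs in April, July — 2 months.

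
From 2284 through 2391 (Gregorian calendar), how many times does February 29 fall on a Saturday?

Leap years in 2284–2391: 26 of them.
Feb 29 weekday advances by 5 (mod 7) from one leap year to the next four years later (or differs when a century non-leap intervenes).
Leap-day weekdays: 2284:Fri 2288:Wed 2292:Mon 2296:Sat✓ 2304:Mon 2308:Sat✓ 2312:Thu 2316:Tue 2320:Sun 2324:Fri 2328:Wed 2332:Mon 2336:Sat✓ 2340:Thu 2344:Tue 2348:Sun 2352:Fri 2356:Wed 2360:Mon 2364:Sat✓ 2368:Thu 2372:Tue 2376:Sun 2380:Fri 2384:Wed 2388:Mon
Saturday: 2296, 2308, 2336, 2364 → 4.

4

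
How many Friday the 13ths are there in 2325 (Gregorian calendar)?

Check the 13th of each month of 2325: Jan 13: Tue, Feb 13: Fri, Mar 13: Fri, Apr 13: Mon, May 13: Wed, Jun 13: Sat, Jul 13: Mon, Aug 13: Thu, Sep 13: Sun, Oct 13: Tue, Nov 13: Fri, Dec 13: Sun.
Friday occurs in February, March, November — 3 months.

3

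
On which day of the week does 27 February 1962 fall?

January 1, 1962 is a Monday.
February 27 is day 58 of the year, i.e. 57 days after Jan 1.
57 mod 7 = 1, so advance 1 weekday from Monday: Tuesday.

Tuesday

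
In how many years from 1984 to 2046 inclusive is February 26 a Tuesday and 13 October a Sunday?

Check each year's weekday for February 26 and 13 October:
  1984: Sun/Sat  1985: Tue/Sun ✓  1986: Wed/Mon  1987: Thu/Tue  1988: Fri/Thu  1989: Sun/Fri  1990: Mon/Sat  1991: Tue/Sun ✓  1992: Wed/Tue  1993: Fri/Wed  1994: Sat/Thu  1995: Sun/Fri  1996: Mon/Sun  1997: Wed/Mon  …(35 more)…  2033: Sat/Thu  2034: Sun/Fri  2035: Mon/Sat  2036: Tue/Mon  2037: Thu/Tue  2038: Fri/Wed  2039: Sat/Thu  2040: Sun/Sat  2041: Tue/Sun ✓  2042: Wed/Mon  2043: Thu/Tue  2044: Fri/Thu  2045: Sun/Fri  2046: Mon/Sat
Both conditions hold in: 1985, 1991, 2002, 2013, 2019, 2030, 2041 — 7.

7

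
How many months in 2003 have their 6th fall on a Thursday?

3

Check the 6th of each month of 2003: Jan 6: Mon, Feb 6: Thu, Mar 6: Thu, Apr 6: Sun, May 6: Tue, Jun 6: Fri, Jul 6: Sun, Aug 6: Wed, Sep 6: Sat, Oct 6: Mon, Nov 6: Thu, Dec 6: Sat.
Thursday occurs in February, March, November — 3 months.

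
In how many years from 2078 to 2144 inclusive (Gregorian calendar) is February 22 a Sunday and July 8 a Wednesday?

Check each year's weekday for February 22 and July 8:
  2078: Tue/Fri  2079: Wed/Sat  2080: Thu/Mon  2081: Sat/Tue  2082: Sun/Wed ✓  2083: Mon/Thu  2084: Tue/Sat  2085: Thu/Sun  2086: Fri/Mon  2087: Sat/Tue  2088: Sun/Thu  2089: Tue/Fri  2090: Wed/Sat  2091: Thu/Sun  …(39 more)…  2131: Thu/Sun  2132: Fri/Tue  2133: Sun/Wed ✓  2134: Mon/Thu  2135: Tue/Fri  2136: Wed/Sun  2137: Fri/Mon  2138: Sat/Tue  2139: Sun/Wed ✓  2140: Mon/Fri  2141: Wed/Sat  2142: Thu/Sun  2143: Fri/Mon  2144: Sat/Wed
Both conditions hold in: 2082, 2093, 2099, 2105, 2111, 2122, 2133, 2139 — 8.

8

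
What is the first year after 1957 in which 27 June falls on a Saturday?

From one year to the next, a fixed date's weekday advances by 1, or by 2 when a Feb 29 lies between the two dates.
1957: June 27 is Thursday.
1958: Friday (+1)
1959: Saturday (+1)
27 June falls on a Saturday in 1959.

1959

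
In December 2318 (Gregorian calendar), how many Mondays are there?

5

December 2318 has 31 days and begins on Sunday.
The first Monday is December 2.
Mondays fall on 2, 9, 16, 23, 30 — that's 5.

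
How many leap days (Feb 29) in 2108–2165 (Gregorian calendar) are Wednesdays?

Leap years in 2108–2165: 15 of them.
Feb 29 weekday advances by 5 (mod 7) from one leap year to the next four years later (or differs when a century non-leap intervenes).
Leap-day weekdays: 2108:Wed✓ 2112:Mon 2116:Sat 2120:Thu 2124:Tue 2128:Sun 2132:Fri 2136:Wed✓ 2140:Mon 2144:Sat 2148:Thu 2152:Tue 2156:Sun 2160:Fri 2164:Wed✓
Wednesday: 2108, 2136, 2164 → 3.

3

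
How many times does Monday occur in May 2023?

May 2023 has 31 days and begins on Monday.
The first Monday is May 1.
Mondays fall on 1, 8, 15, 22, 29 — that's 5.

5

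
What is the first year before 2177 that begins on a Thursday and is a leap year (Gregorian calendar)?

2156

Jan 1 advances by 2 weekdays after a leap year and by 1 after a common year.
2177: Jan 1 is Wednesday.
2176: Monday (leap)
2175: Sunday
2174: Saturday
2173: Friday
2172: Wednesday (leap)
2171: Tuesday
2170: Monday
2169: Sunday
2168: Friday (leap)
2167: Thursday
2166: Wednesday
2165: Tuesday
2164: Sunday (leap)
2163: Saturday
2162: Friday
2161: Thursday
2160: Tuesday (leap)
2159: Monday
2158: Sunday
2157: Saturday
2156: Thursday (leap)
2156 begins on a Thursday and is a leap year.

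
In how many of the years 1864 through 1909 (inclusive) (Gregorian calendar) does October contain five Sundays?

20

October has 31 days; it has five Sundays when Sunday falls among the first (month-length − 28) days — i.e. when October 1 is one of Sunday/Saturday/Friday.
October 1 by year: 1864:Sat✓ 1865:Sun✓ 1866:Mon 1867:Tue 1868:Thu 1869:Fri✓ 1870:Sat✓ 1871:Sun✓ 1872:Tue 1873:Wed 1874:Thu 1875:Fri✓ 1876:Sun✓ 1877:Mon 1878:Tue …(16 more)… 1895:Tue 1896:Thu 1897:Fri✓ 1898:Sat✓ 1899:Sun✓ 1900:Mon 1901:Tue 1902:Wed 1903:Thu 1904:Sat✓ 1905:Sun✓ 1906:Mon 1907:Tue 1908:Thu 1909:Fri✓
Years with five Sundays: 1864, 1865, 1869, 1870, 1871, 1875, 1876, 1880, 1881, 1882, 1886, 1887, 1892, 1893, 1897, 1898, 1899, 1904, 1905, 1909 → 20.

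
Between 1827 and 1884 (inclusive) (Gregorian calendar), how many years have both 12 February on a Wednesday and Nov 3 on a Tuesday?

Check each year's weekday for 12 February and Nov 3:
  1827: Mon/Sat  1828: Tue/Mon  1829: Thu/Tue  1830: Fri/Wed  1831: Sat/Thu  1832: Sun/Sat  1833: Tue/Sun  1834: Wed/Mon  1835: Thu/Tue  1836: Fri/Thu  1837: Sun/Fri  1838: Mon/Sat  1839: Tue/Sun  1840: Wed/Tue ✓  …(30 more)…  1871: Sun/Fri  1872: Mon/Sun  1873: Wed/Mon  1874: Thu/Tue  1875: Fri/Wed  1876: Sat/Fri  1877: Mon/Sat  1878: Tue/Sun  1879: Wed/Mon  1880: Thu/Wed  1881: Sat/Thu  1882: Sun/Fri  1883: Mon/Sat  1884: Tue/Mon
Both conditions hold in: 1840, 1868 — 2.

2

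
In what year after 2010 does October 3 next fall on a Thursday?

2013

From one year to the next, a fixed date's weekday advances by 1, or by 2 when a Feb 29 lies between the two dates.
2010: October 3 is Sunday.
2011: Monday (+1)
2012: Wednesday (+2)
2013: Thursday (+1)
October 3 falls on a Thursday in 2013.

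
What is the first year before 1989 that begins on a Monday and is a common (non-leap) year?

1979

Jan 1 advances by 2 weekdays after a leap year and by 1 after a common year.
1989: Jan 1 is Sunday.
1988: Friday (leap)
1987: Thursday
1986: Wednesday
1985: Tuesday
1984: Sunday (leap)
1983: Saturday
1982: Friday
1981: Thursday
1980: Tuesday (leap)
1979: Monday
1979 begins on a Monday and is a common year.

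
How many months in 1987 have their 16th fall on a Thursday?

2

Check the 16th of each month of 1987: Jan 16: Fri, Feb 16: Mon, Mar 16: Mon, Apr 16: Thu, May 16: Sat, Jun 16: Tue, Jul 16: Thu, Aug 16: Sun, Sep 16: Wed, Oct 16: Fri, Nov 16: Mon, Dec 16: Wed.
Thursday occurs in April, July — 2 months.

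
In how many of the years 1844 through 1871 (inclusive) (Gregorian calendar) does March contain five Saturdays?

March has 31 days; it has five Saturdays when Saturday falls among the first (month-length − 28) days — i.e. when March 1 is one of Saturday/Friday/Thursday.
March 1 by year: 1844:Fri✓ 1845:Sat✓ 1846:Sun 1847:Mon 1848:Wed 1849:Thu✓ 1850:Fri✓ 1851:Sat✓ 1852:Mon 1853:Tue 1854:Wed 1855:Thu✓ 1856:Sat✓ 1857:Sun 1858:Mon 1859:Tue 1860:Thu✓ 1861:Fri✓ 1862:Sat✓ 1863:Sun 1864:Tue 1865:Wed 1866:Thu✓ 1867:Fri✓ 1868:Sun 1869:Mon 1870:Tue 1871:Wed
Years with five Saturdays: 1844, 1845, 1849, 1850, 1851, 1855, 1856, 1860, 1861, 1862, 1866, 1867 → 12.

12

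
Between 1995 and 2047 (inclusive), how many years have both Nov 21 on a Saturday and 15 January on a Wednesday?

1

Check each year's weekday for Nov 21 and 15 January:
  1995: Tue/Sun  1996: Thu/Mon  1997: Fri/Wed  1998: Sat/Thu  1999: Sun/Fri  2000: Tue/Sat  2001: Wed/Mon  2002: Thu/Tue  2003: Fri/Wed  2004: Sun/Thu  2005: Mon/Sat  2006: Tue/Sun  2007: Wed/Mon  2008: Fri/Tue  …(25 more)…  2034: Tue/Sun  2035: Wed/Mon  2036: Fri/Tue  2037: Sat/Thu  2038: Sun/Fri  2039: Mon/Sat  2040: Wed/Sun  2041: Thu/Tue  2042: Fri/Wed  2043: Sat/Thu  2044: Mon/Fri  2045: Tue/Sun  2046: Wed/Mon  2047: Thu/Tue
Both conditions hold in: 2020 — 1.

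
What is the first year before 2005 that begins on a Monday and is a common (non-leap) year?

2001

Jan 1 advances by 2 weekdays after a leap year and by 1 after a common year.
2005: Jan 1 is Saturday.
2004: Thursday (leap)
2003: Wednesday
2002: Tuesday
2001: Monday
2001 begins on a Monday and is a common year.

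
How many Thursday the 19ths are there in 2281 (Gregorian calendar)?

1

Check the 19th of each month of 2281: Jan 19: Wed, Feb 19: Sat, Mar 19: Sat, Apr 19: Tue, May 19: Thu, Jun 19: Sun, Jul 19: Tue, Aug 19: Fri, Sep 19: Mon, Oct 19: Wed, Nov 19: Sat, Dec 19: Mon.
Thursday occurs in May — 1 month.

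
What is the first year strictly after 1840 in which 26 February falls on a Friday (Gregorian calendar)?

From one year to the next, a fixed date's weekday advances by 1, or by 2 when a Feb 29 lies between the two dates.
1840: February 26 is Wednesday.
1841: Friday (+2)
26 February falls on a Friday in 1841.

1841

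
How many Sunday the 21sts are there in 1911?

Check the 21st of each month of 1911: Jan 21: Sat, Feb 21: Tue, Mar 21: Tue, Apr 21: Fri, May 21: Sun, Jun 21: Wed, Jul 21: Fri, Aug 21: Mon, Sep 21: Thu, Oct 21: Sat, Nov 21: Tue, Dec 21: Thu.
Sunday occurs in May — 1 month.

1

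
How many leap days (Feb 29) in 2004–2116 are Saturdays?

4

Leap years in 2004–2116: 28 of them.
Feb 29 weekday advances by 5 (mod 7) from one leap year to the next four years later (or differs when a century non-leap intervenes).
Leap-day weekdays: 2004:Sun 2008:Fri 2012:Wed 2016:Mon 2020:Sat✓ 2024:Thu 2028:Tue 2032:Sun 2036:Fri 2040:Wed 2044:Mon 2048:Sat✓ 2052:Thu 2056:Tue 2060:Sun 2064:Fri 2068:Wed 2072:Mon 2076:Sat✓ 2080:Thu 2084:Tue 2088:Sun 2092:Fri 2096:Wed 2104:Fri 2108:Wed 2112:Mon 2116:Sat✓
Saturday: 2020, 2048, 2076, 2116 → 4.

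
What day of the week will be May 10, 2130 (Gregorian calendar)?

Wednesday

January 1, 2130 is a Sunday.
May 10 is day 130 of the year, i.e. 129 days after Jan 1.
129 mod 7 = 3, so advance 3 weekdays from Sunday: Wednesday.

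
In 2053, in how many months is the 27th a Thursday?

3

Check the 27th of each month of 2053: Jan 27: Mon, Feb 27: Thu, Mar 27: Thu, Apr 27: Sun, May 27: Tue, Jun 27: Fri, Jul 27: Sun, Aug 27: Wed, Sep 27: Sat, Oct 27: Mon, Nov 27: Thu, Dec 27: Sat.
Thursday occurs in February, March, November — 3 months.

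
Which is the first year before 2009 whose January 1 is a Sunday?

Jan 1 advances by 2 weekdays after a leap year and by 1 after a common year.
2009: Jan 1 is Thursday.
2008: Tuesday (leap)
2007: Monday
2006: Sunday
2006 begins on a Sunday

2006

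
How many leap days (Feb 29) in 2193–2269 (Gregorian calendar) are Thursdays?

Leap years in 2193–2269: 18 of them.
Feb 29 weekday advances by 5 (mod 7) from one leap year to the next four years later (or differs when a century non-leap intervenes).
Leap-day weekdays: 2196:Mon 2204:Wed 2208:Mon 2212:Sat 2216:Thu✓ 2220:Tue 2224:Sun 2228:Fri 2232:Wed 2236:Mon 2240:Sat 2244:Thu✓ 2248:Tue 2252:Sun 2256:Fri 2260:Wed 2264:Mon 2268:Sat
Thursday: 2216, 2244 → 2.

2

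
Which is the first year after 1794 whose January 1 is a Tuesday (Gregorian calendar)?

Jan 1 advances by 2 weekdays after a leap year and by 1 after a common year.
1794: Jan 1 is Wednesday.
1795: Thursday
1796: Friday (leap)
1797: Sunday
1798: Monday
1799: Tuesday
1799 begins on a Tuesday

1799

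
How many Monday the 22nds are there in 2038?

Check the 22nd of each month of 2038: Jan 22: Fri, Feb 22: Mon, Mar 22: Mon, Apr 22: Thu, May 22: Sat, Jun 22: Tue, Jul 22: Thu, Aug 22: Sun, Sep 22: Wed, Oct 22: Fri, Nov 22: Mon, Dec 22: Wed.
Monday occurs in February, March, November — 3 months.

3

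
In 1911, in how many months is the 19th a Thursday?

Check the 19th of each month of 1911: Jan 19: Thu, Feb 19: Sun, Mar 19: Sun, Apr 19: Wed, May 19: Fri, Jun 19: Mon, Jul 19: Wed, Aug 19: Sat, Sep 19: Tue, Oct 19: Thu, Nov 19: Sun, Dec 19: Tue.
Thursday occurs in January, October — 2 months.

2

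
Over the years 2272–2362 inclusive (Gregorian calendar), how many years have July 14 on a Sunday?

13

Track July 14's weekday year by year (advancing +1, or +2 across a Feb 29):
  2272: Sun ✓  2273: Mon (+1)  2274: Tue (+1)  2275: Wed (+1)  2276: Fri (+2)
  2277: Sat (+1)  2278: Sun (+1) ✓  2279: Mon (+1)  2280: Wed (+2)  2281: Thu (+1)
  2282: Fri (+1)  2283: Sat (+1)  2284: Mon (+2)  2285: Tue (+1)  … (63 more years) …
  2349: Thu (+1)  2350: Fri (+1)  2351: Sat (+1)  2352: Mon (+2)  2353: Tue (+1)
  2354: Wed (+1)  2355: Thu (+1)  2356: Sat (+2)  2357: Sun (+1) ✓  2358: Mon (+1)
  2359: Tue (+1)  2360: Thu (+2)  2361: Fri (+1)  2362: Sat (+1)
Sunday years: 2272, 2278, 2289, 2295, 2301, 2307, 2312, 2318, 2329, 2335, 2340, 2346, 2357 — 13 in total.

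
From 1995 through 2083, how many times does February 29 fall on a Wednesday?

3

Leap years in 1995–2083: 22 of them.
Feb 29 weekday advances by 5 (mod 7) from one leap year to the next four years later (or differs when a century non-leap intervenes).
Leap-day weekdays: 1996:Thu 2000:Tue 2004:Sun 2008:Fri 2012:Wed✓ 2016:Mon 2020:Sat 2024:Thu 2028:Tue 2032:Sun 2036:Fri 2040:Wed✓ 2044:Mon 2048:Sat 2052:Thu 2056:Tue 2060:Sun 2064:Fri 2068:Wed✓ 2072:Mon 2076:Sat 2080:Thu
Wednesday: 2012, 2040, 2068 → 3.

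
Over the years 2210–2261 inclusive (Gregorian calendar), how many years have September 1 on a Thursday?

7

Track September 1's weekday year by year (advancing +1, or +2 across a Feb 29):
  2210: Sat  2211: Sun (+1)  2212: Tue (+2)  2213: Wed (+1)  2214: Thu (+1) ✓
  2215: Fri (+1)  2216: Sun (+2)  2217: Mon (+1)  2218: Tue (+1)  2219: Wed (+1)
  2220: Fri (+2)  2221: Sat (+1)  2222: Sun (+1)  2223: Mon (+1)  … (24 more years) …
  2248: Fri (+2)  2249: Sat (+1)  2250: Sun (+1)  2251: Mon (+1)  2252: Wed (+2)
  2253: Thu (+1) ✓  2254: Fri (+1)  2255: Sat (+1)  2256: Mon (+2)  2257: Tue (+1)
  2258: Wed (+1)  2259: Thu (+1) ✓  2260: Sat (+2)  2261: Sun (+1)
Thursday years: 2214, 2225, 2231, 2236, 2242, 2253, 2259 — 7 in total.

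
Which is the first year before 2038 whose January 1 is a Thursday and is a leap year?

Jan 1 advances by 2 weekdays after a leap year and by 1 after a common year.
2038: Jan 1 is Friday.
2037: Thursday
2036: Tuesday (leap)
2035: Monday
2034: Sunday
2033: Saturday
2032: Thursday (leap)
2032 begins on a Thursday and is a leap year.

2032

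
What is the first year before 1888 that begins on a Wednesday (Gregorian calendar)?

Jan 1 advances by 2 weekdays after a leap year and by 1 after a common year.
1888: Jan 1 is Sunday (leap).
1887: Saturday
1886: Friday
1885: Thursday
1884: Tuesday (leap)
1883: Monday
1882: Sunday
1881: Saturday
1880: Thursday (leap)
1879: Wednesday
1879 begins on a Wednesday

1879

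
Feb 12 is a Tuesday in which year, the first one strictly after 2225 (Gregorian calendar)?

From one year to the next, a fixed date's weekday advances by 1, or by 2 when a Feb 29 lies between the two dates.
2225: February 12 is Saturday.
2226: Sunday (+1)
2227: Monday (+1)
2228: Tuesday (+1)
Feb 12 falls on a Tuesday in 2228.

2228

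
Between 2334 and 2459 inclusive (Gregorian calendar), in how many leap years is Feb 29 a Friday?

Leap years in 2334–2459: 31 of them.
Feb 29 weekday advances by 5 (mod 7) from one leap year to the next four years later (or differs when a century non-leap intervenes).
Leap-day weekdays: 2336:Sat 2340:Thu 2344:Tue 2348:Sun 2352:Fri✓ 2356:Wed 2360:Mon 2364:Sat 2368:Thu 2372:Tue 2376:Sun 2380:Fri✓ 2384:Wed …(5 more)… 2408:Fri✓ 2412:Wed 2416:Mon 2420:Sat 2424:Thu 2428:Tue 2432:Sun 2436:Fri✓ 2440:Wed 2444:Mon 2448:Sat 2452:Thu 2456:Tue
Friday: 2352, 2380, 2408, 2436 → 4.

4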